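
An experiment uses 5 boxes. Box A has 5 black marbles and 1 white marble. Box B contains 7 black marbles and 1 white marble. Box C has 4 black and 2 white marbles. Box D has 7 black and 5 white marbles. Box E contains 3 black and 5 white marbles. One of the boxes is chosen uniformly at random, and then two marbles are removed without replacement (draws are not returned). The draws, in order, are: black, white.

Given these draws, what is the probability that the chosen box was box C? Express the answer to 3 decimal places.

For each hypothesis, P(data | H) works out to: P(data | box A) = (5/6)(1/5) = 0.16667; P(data | box B) = (7/8)(1/7) = 0.125; P(data | box C) = (4/6)(2/5) = 0.26667; P(data | box D) = (7/12)(5/11) = 0.26515; P(data | box E) = (3/8)(5/7) = 0.26786.
Weighting by the prior gives 1/5 · 0.16667 = 0.033333, 1/5 · 0.125 = 0.025, 1/5 · 0.26667 = 0.053333, 1/5 · 0.26515 = 0.05303, 1/5 · 0.26786 = 0.053571; these sum to 0.21827.
Hence P(box C | data) = (0.053333) / (0.21827) = 0.24435.

0.244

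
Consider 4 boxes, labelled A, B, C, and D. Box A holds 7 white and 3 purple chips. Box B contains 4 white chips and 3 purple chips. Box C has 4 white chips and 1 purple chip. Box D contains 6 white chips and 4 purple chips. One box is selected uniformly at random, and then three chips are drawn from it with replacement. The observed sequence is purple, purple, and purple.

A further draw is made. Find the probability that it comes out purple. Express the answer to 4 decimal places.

Under each hypothesis, the probability of the observed sequence is: P(data | box A) = (3/10)(3/10)(3/10) = 0.027; P(data | box B) = (3/7)(3/7)(3/7) = 0.078717; P(data | box C) = (1/5)(1/5)(1/5) = 0.008; P(data | box D) = (4/10)(4/10)(4/10) = 0.064.
Weighting by the prior gives 1/4 · 0.027 = 0.00675, 1/4 · 0.078717 = 0.019679, 1/4 · 0.008 = 0.002, 1/4 · 0.064 = 0.016; with total 0.044429.
Normalising, the posterior is P(box A | data) = 0.15193, P(box B | data) = 0.44294, P(box C | data) = 0.045015, P(box D | data) = 0.36012.
The predictive probability is P(purple next | data) = (3/10)(0.15193) + (3/7)(0.44294) + (1/5)(0.045015) + (2/5)(0.36012) = 0.38846.

0.3885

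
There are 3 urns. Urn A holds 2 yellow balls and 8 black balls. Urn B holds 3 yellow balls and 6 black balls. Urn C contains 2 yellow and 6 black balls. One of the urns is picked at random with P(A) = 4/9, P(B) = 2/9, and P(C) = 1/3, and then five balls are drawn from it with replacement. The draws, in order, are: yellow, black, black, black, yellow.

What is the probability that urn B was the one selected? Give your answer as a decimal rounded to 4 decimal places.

0.2902

Under each hypothesis, the probability of the observed sequence is: P(data | urn A) = (2/10)(8/10)(8/10)(8/10)(2/10) = 0.02048; P(data | urn B) = (3/9)(6/9)(6/9)(6/9)(3/9) = 0.032922; P(data | urn C) = (2/8)(6/8)(6/8)(6/8)(2/8) = 0.026367.
The prior-weighted likelihoods are 4/9 · 0.02048 = 0.0091022, 2/9 · 0.032922 = 0.007316, 1/3 · 0.026367 = 0.0087891; these sum to 0.025207.
By Bayes' rule, P(urn B | data) = (0.007316) / (0.025207) = 0.29023.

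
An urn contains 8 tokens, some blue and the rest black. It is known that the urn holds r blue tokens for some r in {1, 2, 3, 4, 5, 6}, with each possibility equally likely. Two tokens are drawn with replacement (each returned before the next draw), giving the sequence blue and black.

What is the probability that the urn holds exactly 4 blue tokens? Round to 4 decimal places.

0.2078

The likelihood of the observed sequence under each hypothesis: P(data | r = 1) = (1/8)(7/8) = 7/64; P(data | r = 2) = (2/8)(6/8) = 3/16; P(data | r = 3) = (3/8)(5/8) = 15/64; P(data | r = 4) = (4/8)(4/8) = 1/4; P(data | r = 5) = (5/8)(3/8) = 15/64; P(data | r = 6) = (6/8)(2/8) = 3/16.
Weighting by the prior gives 1/6 · 7/64 = 7/384, 1/6 · 3/16 = 1/32, 1/6 · 15/64 = 5/128, 1/6 · 1/4 = 1/24, 1/6 · 15/64 = 5/128, 1/6 · 3/16 = 1/32; summing to 77/384.
Therefore the posterior P(r = 4 | data) = (1/24) / (77/384) = 16/77.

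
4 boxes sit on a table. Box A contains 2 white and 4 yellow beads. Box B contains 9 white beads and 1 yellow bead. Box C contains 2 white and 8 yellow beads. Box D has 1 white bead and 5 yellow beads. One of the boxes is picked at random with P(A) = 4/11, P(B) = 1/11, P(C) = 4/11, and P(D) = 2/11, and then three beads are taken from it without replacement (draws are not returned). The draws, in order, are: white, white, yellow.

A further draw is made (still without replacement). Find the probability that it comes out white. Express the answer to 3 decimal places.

0.220

The likelihood of the observed sequence under each hypothesis: P(data | box A) = (2/6)(1/5)(4/4) = 1/15; P(data | box B) = (9/10)(8/9)(1/8) = 1/10; P(data | box C) = (2/10)(1/9)(8/8) = 1/45; P(data | box D) = (1/6)(0/5) = 0.
Weighting by the prior gives 4/11 · 1/15 = 4/165, 1/11 · 1/10 = 1/110, 4/11 · 1/45 = 4/495, 2/11 · 0 = 0; these sum to 41/990.
Dividing through by the total gives posterior P(box A | data) = 24/41, P(box B | data) = 9/41, P(box C | data) = 8/41, P(box D | data) = 0.
The predictive probability is P(white next | data) = (0)(24/41) + (1)(9/41) + (0)(8/41) = 9/41.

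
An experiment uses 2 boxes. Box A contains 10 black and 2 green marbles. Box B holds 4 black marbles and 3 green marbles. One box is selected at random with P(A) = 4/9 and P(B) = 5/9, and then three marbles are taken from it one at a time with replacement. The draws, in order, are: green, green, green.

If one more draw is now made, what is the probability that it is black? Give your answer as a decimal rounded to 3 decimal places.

0.583

Compute the likelihood of the observed sequence for each case: P(data | box A) = (2/12)(2/12)(2/12) = 0.0046296; P(data | box B) = (3/7)(3/7)(3/7) = 0.078717.
Multiplying each by its prior: 4/9 · 0.0046296 = 0.0020576, 5/9 · 0.078717 = 0.043732; these sum to 0.045789.
The posterior is then P(box A | data) = 0.044936, P(box B | data) = 0.95506.
So P(black next | data) = Σ P(black next | H) P(H | data) = (5/6)(0.044936) + (4/7)(0.95506) = 0.5832.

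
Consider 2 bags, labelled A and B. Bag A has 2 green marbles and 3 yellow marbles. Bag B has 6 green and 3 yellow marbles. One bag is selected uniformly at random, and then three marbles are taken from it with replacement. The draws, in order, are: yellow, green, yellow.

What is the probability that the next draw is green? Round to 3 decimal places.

0.491

For each hypothesis, P(data | H) works out to: P(data | bag A) = (3/5)(2/5)(3/5) = 0.144; P(data | bag B) = (3/9)(6/9)(3/9) = 0.074074.
Multiplying each by its prior: 1/2 · 0.144 = 0.072, 1/2 · 0.074074 = 0.037037; summing to 0.10904.
Normalising, the posterior is P(bag A | data) = 0.66033, P(bag B | data) = 0.33967.
So P(green next | data) = Σ P(green next | H) P(H | data) = (2/5)(0.66033) + (2/3)(0.33967) = 0.49058.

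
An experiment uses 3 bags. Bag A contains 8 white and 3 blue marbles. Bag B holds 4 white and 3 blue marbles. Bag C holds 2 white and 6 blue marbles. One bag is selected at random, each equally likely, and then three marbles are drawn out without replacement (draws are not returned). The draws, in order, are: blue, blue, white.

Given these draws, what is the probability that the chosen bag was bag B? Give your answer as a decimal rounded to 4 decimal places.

0.3348

Compute the likelihood of the observed sequence for each case: P(data | bag A) = (3/11)(2/10)(8/9) = 0.048485; P(data | bag B) = (3/7)(2/6)(4/5) = 0.11429; P(data | bag C) = (6/8)(5/7)(2/6) = 0.17857.
Multiplying each by its prior: 1/3 · 0.048485 = 0.016162, 1/3 · 0.11429 = 0.038095, 1/3 · 0.17857 = 0.059524; with total 0.11378.
So P(bag B | data) = (0.038095) / (0.11378) = 0.33481.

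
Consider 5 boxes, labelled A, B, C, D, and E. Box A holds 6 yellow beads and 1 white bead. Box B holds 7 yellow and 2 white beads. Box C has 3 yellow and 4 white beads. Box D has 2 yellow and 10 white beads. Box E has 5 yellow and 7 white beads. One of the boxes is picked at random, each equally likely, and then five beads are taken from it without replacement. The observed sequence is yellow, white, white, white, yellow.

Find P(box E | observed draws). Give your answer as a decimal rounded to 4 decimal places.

Under each hypothesis, the probability of the observed sequence is: P(data | box A) = (6/7)(1/6)(0/5) = 0; P(data | box B) = (7/9)(2/8)(1/7)(0/6) = 0; P(data | box C) = (3/7)(4/6)(3/5)(2/4)(2/3) = 0.057143; P(data | box D) = (2/12)(10/11)(9/10)(8/9)(1/8) = 0.015152; P(data | box E) = (5/12)(7/11)(6/10)(5/9)(4/8) = 0.044192.
Weighting by the prior gives 1/5 · 0 = 0, 1/5 · 0 = 0, 1/5 · 0.057143 = 0.011429, 1/5 · 0.015152 = 0.0030303, 1/5 · 0.044192 = 0.0088384; summing to 0.023297.
Therefore the posterior P(box E | data) = (0.0088384) / (0.023297) = 0.37937.

0.3794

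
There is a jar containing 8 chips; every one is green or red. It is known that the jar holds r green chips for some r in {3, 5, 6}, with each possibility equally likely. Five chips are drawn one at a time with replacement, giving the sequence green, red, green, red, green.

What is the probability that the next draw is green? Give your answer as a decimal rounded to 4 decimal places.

0.6022

The likelihood of the observed sequence under each hypothesis: P(data | r = 3) = (3/8)(5/8)(3/8)(5/8)(3/8) = 0.020599; P(data | r = 5) = (5/8)(3/8)(5/8)(3/8)(5/8) = 0.034332; P(data | r = 6) = (6/8)(2/8)(6/8)(2/8)(6/8) = 0.026367.
Weighting by the prior gives 1/3 · 0.020599 = 0.0068665, 1/3 · 0.034332 = 0.011444, 1/3 · 0.026367 = 0.0087891; with total 0.0271.
The posterior is then P(r = 3 | data) = 0.25338, P(r = 5 | data) = 0.4223, P(r = 6 | data) = 0.32432.
Averaging over the posterior, P(green next | data) = (3/8)(0.25338) + (5/8)(0.4223) + (3/4)(0.32432) = 0.6022.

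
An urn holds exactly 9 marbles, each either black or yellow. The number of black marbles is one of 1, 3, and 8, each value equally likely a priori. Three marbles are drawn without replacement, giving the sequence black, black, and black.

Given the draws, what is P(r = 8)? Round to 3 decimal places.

Under each hypothesis, the probability of the observed sequence is: P(data | r = 1) = (1/9)(0/8) = 0; P(data | r = 3) = (3/9)(2/8)(1/7) = 1/84; P(data | r = 8) = (8/9)(7/8)(6/7) = 2/3.
Weighting by the prior gives 1/3 · 0 = 0, 1/3 · 1/84 = 1/252, 1/3 · 2/3 = 2/9; these sum to 19/84.
By Bayes' rule, P(r = 8 | data) = (2/9) / (19/84) = 56/57.

0.982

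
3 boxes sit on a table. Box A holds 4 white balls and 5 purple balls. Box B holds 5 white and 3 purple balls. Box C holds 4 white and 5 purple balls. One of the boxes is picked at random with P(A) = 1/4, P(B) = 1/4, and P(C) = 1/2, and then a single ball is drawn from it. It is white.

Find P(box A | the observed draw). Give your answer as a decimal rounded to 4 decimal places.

Compute the likelihood of this draw for each case: P(data | box A) = (4/9) = 4/9; P(data | box B) = (5/8) = 5/8; P(data | box C) = (4/9) = 4/9.
Weighting by the prior gives 1/4 · 4/9 = 1/9, 1/4 · 5/8 = 5/32, 1/2 · 4/9 = 2/9; with total 47/96.
So P(box A | data) = (1/9) / (47/96) = 32/141.

0.2270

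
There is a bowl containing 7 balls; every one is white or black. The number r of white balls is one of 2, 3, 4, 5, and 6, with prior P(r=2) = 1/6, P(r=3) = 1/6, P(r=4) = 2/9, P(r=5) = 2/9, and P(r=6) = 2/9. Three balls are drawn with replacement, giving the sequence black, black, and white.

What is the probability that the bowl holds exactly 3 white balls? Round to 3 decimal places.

Compute the likelihood of the observed sequence for each case: P(data | r = 2) = (5/7)(5/7)(2/7) = 0.14577; P(data | r = 3) = (4/7)(4/7)(3/7) = 0.13994; P(data | r = 4) = (3/7)(3/7)(4/7) = 0.10496; P(data | r = 5) = (2/7)(2/7)(5/7) = 0.058309; P(data | r = 6) = (1/7)(1/7)(6/7) = 0.017493.
Weighting by the prior gives 1/6 · 0.14577 = 0.024295, 1/6 · 0.13994 = 0.023324, 2/9 · 0.10496 = 0.023324, 2/9 · 0.058309 = 0.012958, 2/9 · 0.017493 = 0.0038873; these sum to 0.087787.
Hence P(r = 3 | data) = (0.023324) / (0.087787) = 0.26568.

0.266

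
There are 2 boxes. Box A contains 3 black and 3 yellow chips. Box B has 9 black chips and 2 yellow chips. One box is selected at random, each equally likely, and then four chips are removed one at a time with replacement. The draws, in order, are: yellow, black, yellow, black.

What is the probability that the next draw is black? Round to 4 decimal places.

Compute the likelihood of the observed sequence for each case: P(data | box A) = (3/6)(3/6)(3/6)(3/6) = 0.0625; P(data | box B) = (2/11)(9/11)(2/11)(9/11) = 0.02213.
The prior-weighted likelihoods are 1/2 · 0.0625 = 0.03125, 1/2 · 0.02213 = 0.011065; with total 0.042315.
Normalising, the posterior is P(box A | data) = 0.73851, P(box B | data) = 0.26149.
The predictive probability is P(black next | data) = (1/2)(0.73851) + (9/11)(0.26149) = 0.5832.

0.5832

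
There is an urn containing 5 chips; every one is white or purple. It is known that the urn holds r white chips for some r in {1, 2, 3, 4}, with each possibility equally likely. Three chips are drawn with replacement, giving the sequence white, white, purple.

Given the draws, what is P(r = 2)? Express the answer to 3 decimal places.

0.240

Compute the likelihood of the observed sequence for each case: P(data | r = 1) = (1/5)(1/5)(4/5) = 4/125; P(data | r = 2) = (2/5)(2/5)(3/5) = 12/125; P(data | r = 3) = (3/5)(3/5)(2/5) = 18/125; P(data | r = 4) = (4/5)(4/5)(1/5) = 16/125.
Weighting by the prior gives 1/4 · 4/125 = 1/125, 1/4 · 12/125 = 3/125, 1/4 · 18/125 = 9/250, 1/4 · 16/125 = 4/125; with total 1/10.
Hence P(r = 2 | data) = (3/125) / (1/10) = 6/25.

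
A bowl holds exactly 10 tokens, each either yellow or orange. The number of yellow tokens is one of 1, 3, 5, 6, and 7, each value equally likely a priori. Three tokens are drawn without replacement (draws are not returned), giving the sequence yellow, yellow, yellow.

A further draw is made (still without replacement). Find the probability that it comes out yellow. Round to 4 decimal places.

The likelihood of the observed sequence under each hypothesis: P(data | r = 1) = (1/10)(0/9) = 0; P(data | r = 3) = (3/10)(2/9)(1/8) = 1/120; P(data | r = 5) = (5/10)(4/9)(3/8) = 1/12; P(data | r = 6) = (6/10)(5/9)(4/8) = 1/6; P(data | r = 7) = (7/10)(6/9)(5/8) = 7/24.
Weighting by the prior gives 1/5 · 0 = 0, 1/5 · 1/120 = 1/600, 1/5 · 1/12 = 1/60, 1/5 · 1/6 = 1/30, 1/5 · 7/24 = 7/120; summing to 11/100.
Dividing through by the total gives posterior P(r = 1 | data) = 0, P(r = 3 | data) = 1/66, P(r = 5 | data) = 5/33, P(r = 6 | data) = 10/33, P(r = 7 | data) = 35/66.
So P(yellow next | data) = Σ P(yellow next | H) P(H | data) = (0)(1/66) + (2/7)(5/33) + (3/7)(10/33) + (4/7)(35/66) = 10/21.

0.4762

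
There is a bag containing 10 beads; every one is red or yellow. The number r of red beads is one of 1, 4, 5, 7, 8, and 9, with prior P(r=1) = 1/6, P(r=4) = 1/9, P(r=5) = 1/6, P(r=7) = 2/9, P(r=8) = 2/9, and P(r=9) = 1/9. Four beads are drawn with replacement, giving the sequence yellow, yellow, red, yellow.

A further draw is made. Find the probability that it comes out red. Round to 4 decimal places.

Under each hypothesis, the probability of the observed sequence is: P(data | r = 1) = (9/10)(9/10)(1/10)(9/10) = 0.0729; P(data | r = 4) = (6/10)(6/10)(4/10)(6/10) = 0.0864; P(data | r = 5) = (5/10)(5/10)(5/10)(5/10) = 0.0625; P(data | r = 7) = (3/10)(3/10)(7/10)(3/10) = 0.0189; P(data | r = 8) = (2/10)(2/10)(8/10)(2/10) = 0.0064; P(data | r = 9) = (1/10)(1/10)(9/10)(1/10) = 0.0009.
Multiplying each by its prior: 1/6 · 0.0729 = 0.01215, 1/9 · 0.0864 = 0.0096, 1/6 · 0.0625 = 0.010417, 2/9 · 0.0189 = 0.0042, 2/9 · 0.0064 = 0.0014222, 1/9 · 0.0009 = 0.0001; with total 0.037889.
Normalising, the posterior is P(r = 1 | data) = 0.32067, P(r = 4 | data) = 0.25337, P(r = 5 | data) = 0.27493, P(r = 7 | data) = 0.11085, P(r = 8 | data) = 0.037537, P(r = 9 | data) = 0.0026393.
So P(red next | data) = Σ P(red next | H) P(H | data) = (1/10)(0.32067) + (2/5)(0.25337) + (1/2)(0.27493) + (7/10)(0.11085) + (4/5)(0.037537) + (9/10)(0.0026393) = 0.38088.

0.3809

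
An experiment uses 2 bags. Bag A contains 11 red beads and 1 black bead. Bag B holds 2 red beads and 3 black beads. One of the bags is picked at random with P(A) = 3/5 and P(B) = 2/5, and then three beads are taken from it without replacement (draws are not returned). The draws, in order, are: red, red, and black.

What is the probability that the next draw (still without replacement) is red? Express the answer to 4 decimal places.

0.5556

For each hypothesis, P(data | H) works out to: P(data | bag A) = (11/12)(10/11)(1/10) = 1/12; P(data | bag B) = (2/5)(1/4)(3/3) = 1/10.
Multiplying each by its prior: 3/5 · 1/12 = 1/20, 2/5 · 1/10 = 1/25; these sum to 9/100.
Dividing through by the total gives posterior P(bag A | data) = 5/9, P(bag B | data) = 4/9.
The predictive probability is P(red next | data) = (1)(5/9) + (0)(4/9) = 5/9.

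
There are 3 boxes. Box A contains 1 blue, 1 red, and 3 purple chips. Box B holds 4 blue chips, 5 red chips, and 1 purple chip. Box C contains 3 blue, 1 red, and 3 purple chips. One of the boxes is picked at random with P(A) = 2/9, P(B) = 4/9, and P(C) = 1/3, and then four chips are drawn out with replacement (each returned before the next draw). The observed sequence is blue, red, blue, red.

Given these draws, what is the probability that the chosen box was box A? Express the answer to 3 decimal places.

0.018

Compute the likelihood of the observed sequence for each case: P(data | box A) = (1/5)(1/5)(1/5)(1/5) = 0.0016; P(data | box B) = (4/10)(5/10)(4/10)(5/10) = 0.04; P(data | box C) = (3/7)(1/7)(3/7)(1/7) = 0.0037484.
The prior-weighted likelihoods are 2/9 · 0.0016 = 0.00035556, 4/9 · 0.04 = 0.017778, 1/3 · 0.0037484 = 0.0012495; summing to 0.019383.
By Bayes' rule, P(box A | data) = (0.00035556) / (0.019383) = 0.018344.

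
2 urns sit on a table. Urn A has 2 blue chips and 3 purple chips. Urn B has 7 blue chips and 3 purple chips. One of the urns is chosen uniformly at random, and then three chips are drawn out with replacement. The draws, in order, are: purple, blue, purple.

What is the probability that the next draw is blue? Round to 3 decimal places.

0.491

For each hypothesis, P(data | H) works out to: P(data | urn A) = (3/5)(2/5)(3/5) = 0.144; P(data | urn B) = (3/10)(7/10)(3/10) = 0.063.
Multiplying each by its prior: 1/2 · 0.144 = 0.072, 1/2 · 0.063 = 0.0315; with total 0.1035.
Normalising, the posterior is P(urn A | data) = 0.69565, P(urn B | data) = 0.30435.
So P(blue next | data) = Σ P(blue next | H) P(H | data) = (2/5)(0.69565) + (7/10)(0.30435) = 0.4913.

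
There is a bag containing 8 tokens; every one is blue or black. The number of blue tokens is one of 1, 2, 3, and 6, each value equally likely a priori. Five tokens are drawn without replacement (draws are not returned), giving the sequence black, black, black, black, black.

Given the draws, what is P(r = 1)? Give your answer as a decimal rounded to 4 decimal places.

Under each hypothesis, the probability of the observed sequence is: P(data | r = 1) = (7/8)(6/7)(5/6)(4/5)(3/4) = 3/8; P(data | r = 2) = (6/8)(5/7)(4/6)(3/5)(2/4) = 3/28; P(data | r = 3) = (5/8)(4/7)(3/6)(2/5)(1/4) = 1/56; P(data | r = 6) = (2/8)(1/7)(0/6) = 0.
The prior-weighted likelihoods are 1/4 · 3/8 = 3/32, 1/4 · 3/28 = 3/112, 1/4 · 1/56 = 1/224, 1/4 · 0 = 0; summing to 1/8.
By Bayes' rule, P(r = 1 | data) = (3/32) / (1/8) = 3/4.

0.7500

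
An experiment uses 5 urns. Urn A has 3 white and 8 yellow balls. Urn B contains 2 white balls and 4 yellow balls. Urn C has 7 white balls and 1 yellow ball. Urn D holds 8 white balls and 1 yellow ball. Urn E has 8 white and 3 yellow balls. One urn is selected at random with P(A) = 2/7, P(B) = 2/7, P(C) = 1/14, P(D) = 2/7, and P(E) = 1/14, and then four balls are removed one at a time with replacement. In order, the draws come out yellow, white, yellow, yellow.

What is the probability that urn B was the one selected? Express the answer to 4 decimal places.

For each hypothesis, P(data | H) works out to: P(data | urn A) = (8/11)(3/11)(8/11)(8/11) = 0.10491; P(data | urn B) = (4/6)(2/6)(4/6)(4/6) = 0.098765; P(data | urn C) = (1/8)(7/8)(1/8)(1/8) = 0.001709; P(data | urn D) = (1/9)(8/9)(1/9)(1/9) = 0.0012193; P(data | urn E) = (3/11)(8/11)(3/11)(3/11) = 0.014753.
The prior-weighted likelihoods are 2/7 · 0.10491 = 0.029975, 2/7 · 0.098765 = 0.028219, 1/14 · 0.001709 = 0.00012207, 2/7 · 0.0012193 = 0.00034838, 1/14 · 0.014753 = 0.0010538; summing to 0.059717.
So P(urn B | data) = (0.028219) / (0.059717) = 0.47254.

0.4725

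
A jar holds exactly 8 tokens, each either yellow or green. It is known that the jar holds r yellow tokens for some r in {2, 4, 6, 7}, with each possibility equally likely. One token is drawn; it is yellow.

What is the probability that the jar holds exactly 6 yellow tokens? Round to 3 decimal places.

0.316

Compute the likelihood of this draw for each case: P(data | r = 2) = (2/8) = 1/4; P(data | r = 4) = (4/8) = 1/2; P(data | r = 6) = (6/8) = 3/4; P(data | r = 7) = (7/8) = 7/8.
The prior-weighted likelihoods are 1/4 · 1/4 = 1/16, 1/4 · 1/2 = 1/8, 1/4 · 3/4 = 3/16, 1/4 · 7/8 = 7/32; summing to 19/32.
Therefore the posterior P(r = 6 | data) = (3/16) / (19/32) = 6/19.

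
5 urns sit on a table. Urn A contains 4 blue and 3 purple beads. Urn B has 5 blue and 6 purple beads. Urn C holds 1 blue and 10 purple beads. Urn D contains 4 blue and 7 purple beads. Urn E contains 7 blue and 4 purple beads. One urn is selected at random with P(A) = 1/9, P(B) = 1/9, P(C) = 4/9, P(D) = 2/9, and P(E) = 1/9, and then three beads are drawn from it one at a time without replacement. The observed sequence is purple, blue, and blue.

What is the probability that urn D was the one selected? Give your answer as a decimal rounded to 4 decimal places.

For each hypothesis, P(data | H) works out to: P(data | urn A) = (3/7)(4/6)(3/5) = 0.17143; P(data | urn B) = (6/11)(5/10)(4/9) = 0.12121; P(data | urn C) = (10/11)(1/10)(0/9) = 0; P(data | urn D) = (7/11)(4/10)(3/9) = 0.084848; P(data | urn E) = (4/11)(7/10)(6/9) = 0.1697.
Multiplying each by its prior: 1/9 · 0.17143 = 0.019048, 1/9 · 0.12121 = 0.013468, 4/9 · 0 = 0, 2/9 · 0.084848 = 0.018855, 1/9 · 0.1697 = 0.018855; summing to 0.070226.
Therefore the posterior P(urn D | data) = (0.018855) / (0.070226) = 0.26849.

0.2685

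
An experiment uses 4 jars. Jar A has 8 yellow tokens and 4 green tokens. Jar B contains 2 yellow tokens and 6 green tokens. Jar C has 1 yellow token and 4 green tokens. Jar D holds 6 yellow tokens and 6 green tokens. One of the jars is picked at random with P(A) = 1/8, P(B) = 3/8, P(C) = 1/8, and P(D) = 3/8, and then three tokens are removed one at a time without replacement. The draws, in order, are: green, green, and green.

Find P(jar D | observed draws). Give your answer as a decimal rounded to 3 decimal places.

0.155

For each hypothesis, P(data | H) works out to: P(data | jar A) = (4/12)(3/11)(2/10) = 0.018182; P(data | jar B) = (6/8)(5/7)(4/6) = 0.35714; P(data | jar C) = (4/5)(3/4)(2/3) = 0.4; P(data | jar D) = (6/12)(5/11)(4/10) = 0.090909.
The prior-weighted likelihoods are 1/8 · 0.018182 = 0.0022727, 3/8 · 0.35714 = 0.13393, 1/8 · 0.4 = 0.05, 3/8 · 0.090909 = 0.034091; these sum to 0.22029.
Therefore the posterior P(jar D | data) = (0.034091) / (0.22029) = 0.15475.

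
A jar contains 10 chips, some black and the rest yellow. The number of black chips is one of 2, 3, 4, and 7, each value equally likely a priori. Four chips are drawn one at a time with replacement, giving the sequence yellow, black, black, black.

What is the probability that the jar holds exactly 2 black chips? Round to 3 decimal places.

Compute the likelihood of the observed sequence for each case: P(data | r = 2) = (8/10)(2/10)(2/10)(2/10) = 0.0064; P(data | r = 3) = (7/10)(3/10)(3/10)(3/10) = 0.0189; P(data | r = 4) = (6/10)(4/10)(4/10)(4/10) = 0.0384; P(data | r = 7) = (3/10)(7/10)(7/10)(7/10) = 0.1029.
Weighting by the prior gives 1/4 · 0.0064 = 0.0016, 1/4 · 0.0189 = 0.004725, 1/4 · 0.0384 = 0.0096, 1/4 · 0.1029 = 0.025725; these sum to 0.04165.
Therefore the posterior P(r = 2 | data) = (0.0016) / (0.04165) = 0.038415.

0.038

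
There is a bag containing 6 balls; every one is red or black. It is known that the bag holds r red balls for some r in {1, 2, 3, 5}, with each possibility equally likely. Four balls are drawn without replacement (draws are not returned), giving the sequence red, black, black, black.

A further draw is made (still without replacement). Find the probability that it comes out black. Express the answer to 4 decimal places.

0.6667

Under each hypothesis, the probability of the observed sequence is: P(data | r = 1) = (1/6)(5/5)(4/4)(3/3) = 1/6; P(data | r = 2) = (2/6)(4/5)(3/4)(2/3) = 2/15; P(data | r = 3) = (3/6)(3/5)(2/4)(1/3) = 1/20; P(data | r = 5) = (5/6)(1/5)(0/4) = 0.
Multiplying each by its prior: 1/4 · 1/6 = 1/24, 1/4 · 2/15 = 1/30, 1/4 · 1/20 = 1/80, 1/4 · 0 = 0; with total 7/80.
Dividing through by the total gives posterior P(r = 1 | data) = 10/21, P(r = 2 | data) = 8/21, P(r = 3 | data) = 1/7, P(r = 5 | data) = 0.
The predictive probability is P(black next | data) = (1)(10/21) + (1/2)(8/21) + (0)(1/7) = 2/3.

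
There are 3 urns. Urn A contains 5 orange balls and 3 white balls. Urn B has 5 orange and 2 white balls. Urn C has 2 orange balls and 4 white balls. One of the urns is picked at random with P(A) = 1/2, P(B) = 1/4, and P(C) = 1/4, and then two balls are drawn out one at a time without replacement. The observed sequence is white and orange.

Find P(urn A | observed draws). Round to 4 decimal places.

Compute the likelihood of the observed sequence for each case: P(data | urn A) = (3/8)(5/7) = 0.26786; P(data | urn B) = (2/7)(5/6) = 0.2381; P(data | urn C) = (4/6)(2/5) = 0.26667.
Multiplying each by its prior: 1/2 · 0.26786 = 0.13393, 1/4 · 0.2381 = 0.059524, 1/4 · 0.26667 = 0.066667; these sum to 0.26012.
Therefore the posterior P(urn A | data) = (0.13393) / (0.26012) = 0.51487.

0.5149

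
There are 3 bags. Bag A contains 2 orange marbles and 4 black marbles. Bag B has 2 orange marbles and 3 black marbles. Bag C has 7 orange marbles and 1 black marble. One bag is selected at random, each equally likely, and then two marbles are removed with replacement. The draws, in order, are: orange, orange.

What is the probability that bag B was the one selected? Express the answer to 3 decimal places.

For each hypothesis, P(data | H) works out to: P(data | bag A) = (2/6)(2/6) = 0.11111; P(data | bag B) = (2/5)(2/5) = 0.16; P(data | bag C) = (7/8)(7/8) = 0.76562.
Weighting by the prior gives 1/3 · 0.11111 = 0.037037, 1/3 · 0.16 = 0.053333, 1/3 · 0.76562 = 0.25521; these sum to 0.34558.
By Bayes' rule, P(bag B | data) = (0.053333) / (0.34558) = 0.15433.

0.154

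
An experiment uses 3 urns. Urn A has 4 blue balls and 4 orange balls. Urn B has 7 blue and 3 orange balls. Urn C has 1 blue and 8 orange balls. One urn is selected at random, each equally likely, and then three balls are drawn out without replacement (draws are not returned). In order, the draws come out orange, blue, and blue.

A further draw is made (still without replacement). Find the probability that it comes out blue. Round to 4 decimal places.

0.5730

The likelihood of the observed sequence under each hypothesis: P(data | urn A) = (4/8)(4/7)(3/6) = 1/7; P(data | urn B) = (3/10)(7/9)(6/8) = 7/40; P(data | urn C) = (8/9)(1/8)(0/7) = 0.
Weighting by the prior gives 1/3 · 1/7 = 1/21, 1/3 · 7/40 = 7/120, 1/3 · 0 = 0; summing to 89/840.
Dividing through by the total gives posterior P(urn A | data) = 40/89, P(urn B | data) = 49/89, P(urn C | data) = 0.
Averaging over the posterior, P(blue next | data) = (2/5)(40/89) + (5/7)(49/89) = 51/89.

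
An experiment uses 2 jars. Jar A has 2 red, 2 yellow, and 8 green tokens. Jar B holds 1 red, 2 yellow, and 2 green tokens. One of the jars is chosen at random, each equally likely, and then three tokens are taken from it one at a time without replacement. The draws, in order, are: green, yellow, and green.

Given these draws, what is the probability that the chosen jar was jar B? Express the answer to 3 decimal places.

For each hypothesis, P(data | H) works out to: P(data | jar A) = (8/12)(2/11)(7/10) = 14/165; P(data | jar B) = (2/5)(2/4)(1/3) = 1/15.
The prior-weighted likelihoods are 1/2 · 14/165 = 7/165, 1/2 · 1/15 = 1/30; these sum to 5/66.
By Bayes' rule, P(jar B | data) = (1/30) / (5/66) = 11/25.

0.440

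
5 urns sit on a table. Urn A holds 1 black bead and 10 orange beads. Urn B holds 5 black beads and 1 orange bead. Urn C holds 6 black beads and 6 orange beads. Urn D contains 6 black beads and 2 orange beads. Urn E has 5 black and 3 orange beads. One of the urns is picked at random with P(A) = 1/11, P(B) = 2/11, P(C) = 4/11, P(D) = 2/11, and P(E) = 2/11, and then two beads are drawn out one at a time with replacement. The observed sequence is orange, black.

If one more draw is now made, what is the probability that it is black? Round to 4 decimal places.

Under each hypothesis, the probability of the observed sequence is: P(data | urn A) = (10/11)(1/11) = 0.082645; P(data | urn B) = (1/6)(5/6) = 0.13889; P(data | urn C) = (6/12)(6/12) = 0.25; P(data | urn D) = (2/8)(6/8) = 0.1875; P(data | urn E) = (3/8)(5/8) = 0.23438.
The prior-weighted likelihoods are 1/11 · 0.082645 = 0.0075131, 2/11 · 0.13889 = 0.025253, 4/11 · 0.25 = 0.090909, 2/11 · 0.1875 = 0.034091, 2/11 · 0.23438 = 0.042614; summing to 0.20038.
Normalising, the posterior is P(urn A | data) = 0.037495, P(urn B | data) = 0.12602, P(urn C | data) = 0.45369, P(urn D | data) = 0.17013, P(urn E | data) = 0.21266.
The predictive probability is P(black next | data) = (1/11)(0.037495) + (5/6)(0.12602) + (1/2)(0.45369) + (3/4)(0.17013) + (5/8)(0.21266) = 0.59579.

0.5958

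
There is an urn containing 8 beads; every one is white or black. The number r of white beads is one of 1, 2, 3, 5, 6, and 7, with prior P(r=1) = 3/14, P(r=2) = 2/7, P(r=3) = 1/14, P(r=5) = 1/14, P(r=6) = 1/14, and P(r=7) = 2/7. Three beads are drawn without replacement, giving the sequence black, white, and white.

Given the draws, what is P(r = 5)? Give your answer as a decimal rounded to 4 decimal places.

Compute the likelihood of the observed sequence for each case: P(data | r = 1) = (7/8)(1/7)(0/6) = 0; P(data | r = 2) = (6/8)(2/7)(1/6) = 1/28; P(data | r = 3) = (5/8)(3/7)(2/6) = 5/56; P(data | r = 5) = (3/8)(5/7)(4/6) = 5/28; P(data | r = 6) = (2/8)(6/7)(5/6) = 5/28; P(data | r = 7) = (1/8)(7/7)(6/6) = 1/8.
The prior-weighted likelihoods are 3/14 · 0 = 0, 2/7 · 1/28 = 1/98, 1/14 · 5/56 = 5/784, 1/14 · 5/28 = 5/392, 1/14 · 5/28 = 5/392, 2/7 · 1/8 = 1/28; these sum to 61/784.
Therefore the posterior P(r = 5 | data) = (5/392) / (61/784) = 10/61.

0.1639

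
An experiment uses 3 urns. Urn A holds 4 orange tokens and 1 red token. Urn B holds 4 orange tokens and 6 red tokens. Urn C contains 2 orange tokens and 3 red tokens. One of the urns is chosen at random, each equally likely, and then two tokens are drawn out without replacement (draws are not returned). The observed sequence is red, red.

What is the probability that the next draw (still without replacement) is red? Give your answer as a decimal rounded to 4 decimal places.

0.4211

For each hypothesis, P(data | H) works out to: P(data | urn A) = (1/5)(0/4) = 0; P(data | urn B) = (6/10)(5/9) = 1/3; P(data | urn C) = (3/5)(2/4) = 3/10.
Multiplying each by its prior: 1/3 · 0 = 0, 1/3 · 1/3 = 1/9, 1/3 · 3/10 = 1/10; with total 19/90.
Normalising, the posterior is P(urn A | data) = 0, P(urn B | data) = 10/19, P(urn C | data) = 9/19.
So P(red next | data) = Σ P(red next | H) P(H | data) = (1/2)(10/19) + (1/3)(9/19) = 8/19.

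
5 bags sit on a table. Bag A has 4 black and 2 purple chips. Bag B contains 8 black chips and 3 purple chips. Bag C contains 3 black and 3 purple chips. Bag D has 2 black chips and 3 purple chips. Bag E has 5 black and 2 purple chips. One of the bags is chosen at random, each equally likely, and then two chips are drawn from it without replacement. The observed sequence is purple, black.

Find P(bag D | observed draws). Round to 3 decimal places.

0.227

For each hypothesis, P(data | H) works out to: P(data | bag A) = (2/6)(4/5) = 0.26667; P(data | bag B) = (3/11)(8/10) = 0.21818; P(data | bag C) = (3/6)(3/5) = 0.3; P(data | bag D) = (3/5)(2/4) = 0.3; P(data | bag E) = (2/7)(5/6) = 0.2381.
Weighting by the prior gives 1/5 · 0.26667 = 0.053333, 1/5 · 0.21818 = 0.043636, 1/5 · 0.3 = 0.06, 1/5 · 0.3 = 0.06, 1/5 · 0.2381 = 0.047619; with total 0.26459.
Hence P(bag D | data) = (0.06) / (0.26459) = 0.22677.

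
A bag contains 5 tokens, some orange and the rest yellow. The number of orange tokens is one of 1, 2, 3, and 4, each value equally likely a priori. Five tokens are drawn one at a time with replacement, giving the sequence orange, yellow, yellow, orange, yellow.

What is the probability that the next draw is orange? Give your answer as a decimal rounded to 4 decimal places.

Compute the likelihood of the observed sequence for each case: P(data | r = 1) = (1/5)(4/5)(4/5)(1/5)(4/5) = 0.02048; P(data | r = 2) = (2/5)(3/5)(3/5)(2/5)(3/5) = 0.03456; P(data | r = 3) = (3/5)(2/5)(2/5)(3/5)(2/5) = 0.02304; P(data | r = 4) = (4/5)(1/5)(1/5)(4/5)(1/5) = 0.00512.
Multiplying each by its prior: 1/4 · 0.02048 = 0.00512, 1/4 · 0.03456 = 0.00864, 1/4 · 0.02304 = 0.00576, 1/4 · 0.00512 = 0.00128; summing to 0.0208.
Dividing through by the total gives posterior P(r = 1 | data) = 0.24615, P(r = 2 | data) = 0.41538, P(r = 3 | data) = 0.27692, P(r = 4 | data) = 0.061538.
So P(orange next | data) = Σ P(orange next | H) P(H | data) = (1/5)(0.24615) + (2/5)(0.41538) + (3/5)(0.27692) + (4/5)(0.061538) = 0.43077.

0.4308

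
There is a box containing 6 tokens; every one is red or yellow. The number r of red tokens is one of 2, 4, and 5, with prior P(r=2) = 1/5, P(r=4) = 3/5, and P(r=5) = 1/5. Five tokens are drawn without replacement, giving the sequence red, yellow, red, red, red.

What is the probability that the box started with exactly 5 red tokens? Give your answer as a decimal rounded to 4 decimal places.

The likelihood of the observed sequence under each hypothesis: P(data | r = 2) = (2/6)(4/5)(1/4)(0/3) = 0; P(data | r = 4) = (4/6)(2/5)(3/4)(2/3)(1/2) = 1/15; P(data | r = 5) = (5/6)(1/5)(4/4)(3/3)(2/2) = 1/6.
The prior-weighted likelihoods are 1/5 · 0 = 0, 3/5 · 1/15 = 1/25, 1/5 · 1/6 = 1/30; these sum to 11/150.
By Bayes' rule, P(r = 5 | data) = (1/30) / (11/150) = 5/11.

0.4545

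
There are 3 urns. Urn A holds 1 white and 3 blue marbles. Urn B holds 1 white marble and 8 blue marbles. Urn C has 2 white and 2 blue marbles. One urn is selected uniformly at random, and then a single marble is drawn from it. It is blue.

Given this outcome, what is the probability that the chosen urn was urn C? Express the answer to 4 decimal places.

0.2338

Under each hypothesis, the probability of this draw is: P(data | urn A) = (3/4) = 3/4; P(data | urn B) = (8/9) = 8/9; P(data | urn C) = (2/4) = 1/2.
The prior-weighted likelihoods are 1/3 · 3/4 = 1/4, 1/3 · 8/9 = 8/27, 1/3 · 1/2 = 1/6; summing to 77/108.
By Bayes' rule, P(urn C | data) = (1/6) / (77/108) = 18/77.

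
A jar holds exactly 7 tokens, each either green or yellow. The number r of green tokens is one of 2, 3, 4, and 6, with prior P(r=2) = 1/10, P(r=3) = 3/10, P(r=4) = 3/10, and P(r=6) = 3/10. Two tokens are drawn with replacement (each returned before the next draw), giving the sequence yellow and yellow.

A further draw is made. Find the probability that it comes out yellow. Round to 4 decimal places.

Compute the likelihood of the observed sequence for each case: P(data | r = 2) = (5/7)(5/7) = 25/49; P(data | r = 3) = (4/7)(4/7) = 16/49; P(data | r = 4) = (3/7)(3/7) = 9/49; P(data | r = 6) = (1/7)(1/7) = 1/49.
The prior-weighted likelihoods are 1/10 · 25/49 = 5/98, 3/10 · 16/49 = 24/245, 3/10 · 9/49 = 27/490, 3/10 · 1/49 = 3/490; with total 103/490.
Dividing through by the total gives posterior P(r = 2 | data) = 25/103, P(r = 3 | data) = 48/103, P(r = 4 | data) = 27/103, P(r = 6 | data) = 3/103.
So P(yellow next | data) = Σ P(yellow next | H) P(H | data) = (5/7)(25/103) + (4/7)(48/103) + (3/7)(27/103) + (1/7)(3/103) = 401/721.

0.5562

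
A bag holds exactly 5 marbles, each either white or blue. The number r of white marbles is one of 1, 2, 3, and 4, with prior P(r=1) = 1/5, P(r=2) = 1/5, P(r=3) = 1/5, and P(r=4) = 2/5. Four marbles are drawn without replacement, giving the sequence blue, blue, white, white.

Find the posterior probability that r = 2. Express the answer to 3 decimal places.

Under each hypothesis, the probability of the observed sequence is: P(data | r = 1) = (4/5)(3/4)(1/3)(0/2) = 0; P(data | r = 2) = (3/5)(2/4)(2/3)(1/2) = 1/10; P(data | r = 3) = (2/5)(1/4)(3/3)(2/2) = 1/10; P(data | r = 4) = (1/5)(0/4) = 0.
Multiplying each by its prior: 1/5 · 0 = 0, 1/5 · 1/10 = 1/50, 1/5 · 1/10 = 1/50, 2/5 · 0 = 0; with total 1/25.
Therefore the posterior P(r = 2 | data) = (1/50) / (1/25) = 1/2.

0.500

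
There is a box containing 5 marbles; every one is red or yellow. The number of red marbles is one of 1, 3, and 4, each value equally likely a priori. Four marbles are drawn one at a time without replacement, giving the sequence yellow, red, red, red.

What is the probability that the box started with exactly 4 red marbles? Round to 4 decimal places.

0.6667

Under each hypothesis, the probability of the observed sequence is: P(data | r = 1) = (4/5)(1/4)(0/3) = 0; P(data | r = 3) = (2/5)(3/4)(2/3)(1/2) = 1/10; P(data | r = 4) = (1/5)(4/4)(3/3)(2/2) = 1/5.
The prior-weighted likelihoods are 1/3 · 0 = 0, 1/3 · 1/10 = 1/30, 1/3 · 1/5 = 1/15; summing to 1/10.
By Bayes' rule, P(r = 4 | data) = (1/15) / (1/10) = 2/3.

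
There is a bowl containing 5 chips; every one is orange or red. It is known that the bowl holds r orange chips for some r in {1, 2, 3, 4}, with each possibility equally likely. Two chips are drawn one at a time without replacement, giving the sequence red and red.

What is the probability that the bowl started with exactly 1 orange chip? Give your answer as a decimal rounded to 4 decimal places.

The likelihood of the observed sequence under each hypothesis: P(data | r = 1) = (4/5)(3/4) = 3/5; P(data | r = 2) = (3/5)(2/4) = 3/10; P(data | r = 3) = (2/5)(1/4) = 1/10; P(data | r = 4) = (1/5)(0/4) = 0.
Multiplying each by its prior: 1/4 · 3/5 = 3/20, 1/4 · 3/10 = 3/40, 1/4 · 1/10 = 1/40, 1/4 · 0 = 0; summing to 1/4.
Hence P(r = 1 | data) = (3/20) / (1/4) = 3/5.

0.6000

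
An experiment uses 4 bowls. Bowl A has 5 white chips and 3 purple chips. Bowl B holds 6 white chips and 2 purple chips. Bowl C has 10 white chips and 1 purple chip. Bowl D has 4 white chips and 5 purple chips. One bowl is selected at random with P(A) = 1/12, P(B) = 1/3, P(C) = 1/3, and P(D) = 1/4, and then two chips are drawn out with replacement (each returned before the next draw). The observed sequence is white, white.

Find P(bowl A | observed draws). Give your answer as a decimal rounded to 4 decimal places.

Compute the likelihood of the observed sequence for each case: P(data | bowl A) = (5/8)(5/8) = 0.39062; P(data | bowl B) = (6/8)(6/8) = 0.5625; P(data | bowl C) = (10/11)(10/11) = 0.82645; P(data | bowl D) = (4/9)(4/9) = 0.19753.
Multiplying each by its prior: 1/12 · 0.39062 = 0.032552, 1/3 · 0.5625 = 0.1875, 1/3 · 0.82645 = 0.27548, 1/4 · 0.19753 = 0.049383; summing to 0.54492.
So P(bowl A | data) = (0.032552) / (0.54492) = 0.059738.

0.0597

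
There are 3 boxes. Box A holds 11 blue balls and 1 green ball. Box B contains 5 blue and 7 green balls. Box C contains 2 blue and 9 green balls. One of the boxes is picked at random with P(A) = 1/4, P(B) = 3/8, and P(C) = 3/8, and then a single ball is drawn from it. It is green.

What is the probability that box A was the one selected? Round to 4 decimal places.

0.0381

Under each hypothesis, the probability of this draw is: P(data | box A) = (1/12) = 0.083333; P(data | box B) = (7/12) = 0.58333; P(data | box C) = (9/11) = 0.81818.
The prior-weighted likelihoods are 1/4 · 0.083333 = 0.020833, 3/8 · 0.58333 = 0.21875, 3/8 · 0.81818 = 0.30682; summing to 0.5464.
By Bayes' rule, P(box A | data) = (0.020833) / (0.5464) = 0.038128.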